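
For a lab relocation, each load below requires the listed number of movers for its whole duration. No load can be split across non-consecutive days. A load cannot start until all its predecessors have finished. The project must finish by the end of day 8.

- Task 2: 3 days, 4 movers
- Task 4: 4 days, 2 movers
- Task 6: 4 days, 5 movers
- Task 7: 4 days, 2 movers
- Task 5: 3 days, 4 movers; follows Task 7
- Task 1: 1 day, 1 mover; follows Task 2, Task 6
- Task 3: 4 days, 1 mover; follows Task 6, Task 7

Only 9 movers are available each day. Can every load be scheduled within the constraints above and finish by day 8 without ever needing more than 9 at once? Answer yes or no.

Schedule Task 2@5, Task 4@1, Task 6@1, Task 7@1, Task 5@5, Task 1@8, Task 3@5: d1:9  d2:9  d3:9  d4:9  d5:9  d6:9  d7:9  d8:2 — peak 9 ≤ 9.

yes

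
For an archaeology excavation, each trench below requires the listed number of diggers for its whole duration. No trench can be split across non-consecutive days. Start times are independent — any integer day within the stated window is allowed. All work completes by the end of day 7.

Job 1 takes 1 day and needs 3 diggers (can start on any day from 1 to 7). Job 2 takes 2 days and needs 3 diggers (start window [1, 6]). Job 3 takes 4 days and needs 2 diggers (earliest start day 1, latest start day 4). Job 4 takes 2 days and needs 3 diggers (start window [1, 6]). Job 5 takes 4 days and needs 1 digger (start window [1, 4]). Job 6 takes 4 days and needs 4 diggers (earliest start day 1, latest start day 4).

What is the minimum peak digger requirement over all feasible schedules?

7

Early-start (Job 1@1, Job 2@1, Job 3@1, Job 4@1, Job 5@1, Job 6@1) gives peak 16: d1:16  d2:13  d3:7  d4:7  d5:0  d6:0  d7:0.
Shift Job 3→2, Job 4→6, Job 6→3.
Schedule Job 1@1, Job 2@1, Job 3@2, Job 4@6, Job 5@1, Job 6@3: d1:7  d2:6  d3:7  d4:7  d5:6  d6:7  d7:3 — peak 7.
Total digger-days = 43 over 7 days ⇒ peak ≥ ⌈43/7⌉ = 7, so 7 is optimal.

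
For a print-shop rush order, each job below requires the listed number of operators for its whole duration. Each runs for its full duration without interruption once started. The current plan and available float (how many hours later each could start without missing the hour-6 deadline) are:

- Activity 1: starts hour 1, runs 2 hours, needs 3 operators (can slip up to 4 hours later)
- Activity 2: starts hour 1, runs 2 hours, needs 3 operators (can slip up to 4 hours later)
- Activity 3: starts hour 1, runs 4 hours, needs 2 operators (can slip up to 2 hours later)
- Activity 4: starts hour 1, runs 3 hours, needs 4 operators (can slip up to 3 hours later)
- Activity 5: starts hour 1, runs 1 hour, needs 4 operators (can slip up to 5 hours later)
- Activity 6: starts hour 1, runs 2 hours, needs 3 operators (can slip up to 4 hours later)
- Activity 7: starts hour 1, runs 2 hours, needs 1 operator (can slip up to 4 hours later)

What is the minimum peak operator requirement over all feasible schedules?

8

Early-start (Activity 1@1, Activity 2@1, Activity 3@1, Activity 4@1, Activity 5@1, Activity 6@1, Activity 7@1) gives peak 20: h1:20  h2:16  h3:6  h4:2  h5:0  h6:0.
Shift Activity 4→3, Activity 5→6, Activity 6→5, Activity 7→3.
Schedule Activity 1@1, Activity 2@1, Activity 3@1, Activity 4@3, Activity 5@6, Activity 6@5, Activity 7@3: h1:8  h2:8  h3:7  h4:7  h5:7  h6:7 — peak 8.
Total operator-hours = 44 over 6 hours ⇒ peak ≥ ⌈44/6⌉ = 8, so 8 is optimal.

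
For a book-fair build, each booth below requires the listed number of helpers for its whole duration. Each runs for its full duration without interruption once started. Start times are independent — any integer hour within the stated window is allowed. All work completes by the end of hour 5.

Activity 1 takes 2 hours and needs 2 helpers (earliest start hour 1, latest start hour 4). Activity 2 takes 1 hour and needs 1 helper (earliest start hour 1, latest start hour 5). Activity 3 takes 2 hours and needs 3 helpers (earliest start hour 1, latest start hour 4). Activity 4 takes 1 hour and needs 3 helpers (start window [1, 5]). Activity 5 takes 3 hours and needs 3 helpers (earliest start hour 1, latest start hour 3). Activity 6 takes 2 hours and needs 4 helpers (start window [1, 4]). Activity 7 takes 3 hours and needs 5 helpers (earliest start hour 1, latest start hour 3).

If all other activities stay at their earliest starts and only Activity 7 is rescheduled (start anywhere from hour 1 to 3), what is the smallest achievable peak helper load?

16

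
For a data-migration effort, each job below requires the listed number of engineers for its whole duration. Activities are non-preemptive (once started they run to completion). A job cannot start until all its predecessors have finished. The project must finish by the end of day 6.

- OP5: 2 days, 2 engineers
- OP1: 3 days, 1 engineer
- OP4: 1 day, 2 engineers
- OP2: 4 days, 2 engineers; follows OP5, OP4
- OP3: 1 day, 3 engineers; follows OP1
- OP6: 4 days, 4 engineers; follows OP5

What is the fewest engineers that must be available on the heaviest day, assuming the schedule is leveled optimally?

Schedule OP5@1, OP1@1, OP4@1, OP2@3, OP3@4, OP6@3: d1:5  d2:3  d3:7  d4:9  d5:6  d6:6 — peak 9.
No arrangement of the 12 feasible schedules does better.

9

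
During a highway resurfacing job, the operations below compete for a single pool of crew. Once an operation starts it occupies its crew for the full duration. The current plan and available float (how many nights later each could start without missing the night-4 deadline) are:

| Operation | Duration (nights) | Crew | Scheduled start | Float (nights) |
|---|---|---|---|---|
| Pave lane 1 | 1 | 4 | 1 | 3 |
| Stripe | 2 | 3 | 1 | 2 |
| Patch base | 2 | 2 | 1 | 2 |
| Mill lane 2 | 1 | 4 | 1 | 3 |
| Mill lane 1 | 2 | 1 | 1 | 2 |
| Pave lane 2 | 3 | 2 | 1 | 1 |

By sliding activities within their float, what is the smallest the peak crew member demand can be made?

7

Early-start (Pave lane 1@1, Stripe@1, Patch base@1, Mill lane 2@1, Mill lane 1@1, Pave lane 2@1) gives peak 16: n1:16  n2:8  n3:2  n4:0.
Shift Patch base→2, Mill lane 2→4, Mill lane 1→3, Pave lane 2→2.
Schedule Pave lane 1@1, Stripe@1, Patch base@2, Mill lane 2@4, Mill lane 1@3, Pave lane 2@2: n1:7  n2:7  n3:5  n4:7 — peak 7.
Total crew member-nights = 26 over 4 nights ⇒ peak ≥ ⌈26/4⌉ = 7, so 7 is optimal.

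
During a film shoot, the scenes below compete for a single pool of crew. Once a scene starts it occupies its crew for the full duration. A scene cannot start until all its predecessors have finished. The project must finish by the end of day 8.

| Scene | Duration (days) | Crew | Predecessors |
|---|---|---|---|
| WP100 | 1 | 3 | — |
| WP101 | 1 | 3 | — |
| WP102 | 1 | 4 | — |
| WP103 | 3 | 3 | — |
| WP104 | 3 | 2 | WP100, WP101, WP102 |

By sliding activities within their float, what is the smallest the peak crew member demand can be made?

5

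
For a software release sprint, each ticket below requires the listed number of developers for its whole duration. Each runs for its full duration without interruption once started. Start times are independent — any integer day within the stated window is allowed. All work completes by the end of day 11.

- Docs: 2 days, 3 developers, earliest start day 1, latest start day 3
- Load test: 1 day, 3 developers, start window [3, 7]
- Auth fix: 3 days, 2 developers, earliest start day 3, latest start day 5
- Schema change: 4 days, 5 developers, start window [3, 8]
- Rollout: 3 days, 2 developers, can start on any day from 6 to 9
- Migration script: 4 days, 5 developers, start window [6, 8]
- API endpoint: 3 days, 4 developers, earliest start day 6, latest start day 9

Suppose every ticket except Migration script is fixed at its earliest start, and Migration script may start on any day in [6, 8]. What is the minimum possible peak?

11

Migration script@6: d1:3  d2:3  d3:10  d4:7  d5:7  d6:16  d7:11  d8:11  d9:5  d10:0  d11:0 → peak 16
Migration script@7: d1:3  d2:3  d3:10  d4:7  d5:7  d6:11  d7:11  d8:11  d9:5  d10:5  d11:0 → peak 11
Migration script@8: d1:3  d2:3  d3:10  d4:7  d5:7  d6:11  d7:6  d8:11  d9:5  d10:5  d11:5 → peak 11
Best is Migration script@7, peak 11.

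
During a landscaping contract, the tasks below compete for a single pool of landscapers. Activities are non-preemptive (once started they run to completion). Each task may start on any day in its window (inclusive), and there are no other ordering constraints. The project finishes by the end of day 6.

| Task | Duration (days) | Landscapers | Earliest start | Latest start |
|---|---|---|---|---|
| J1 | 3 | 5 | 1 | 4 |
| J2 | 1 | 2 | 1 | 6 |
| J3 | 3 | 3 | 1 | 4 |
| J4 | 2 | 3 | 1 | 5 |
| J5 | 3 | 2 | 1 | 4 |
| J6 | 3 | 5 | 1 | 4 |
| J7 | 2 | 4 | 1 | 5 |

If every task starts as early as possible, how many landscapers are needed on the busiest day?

Early-start schedule: J1@1, J2@1, J3@1, J4@1, J5@1, J6@1, J7@1.
Load per day: day 1: 24, day 2: 22, day 3: 15, day 4: 0, day 5: 0, day 6: 0.
Peak is 24.

24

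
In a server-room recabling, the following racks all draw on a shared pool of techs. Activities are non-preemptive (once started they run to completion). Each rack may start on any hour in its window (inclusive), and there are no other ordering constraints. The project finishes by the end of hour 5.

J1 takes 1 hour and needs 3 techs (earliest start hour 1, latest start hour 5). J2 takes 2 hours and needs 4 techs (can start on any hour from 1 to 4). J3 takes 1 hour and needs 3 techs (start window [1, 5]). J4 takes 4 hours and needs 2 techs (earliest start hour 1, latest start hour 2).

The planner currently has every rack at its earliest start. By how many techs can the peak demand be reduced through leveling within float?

Early-start peak: h1:12  h2:6  h3:2  h4:2  h5:0 ⇒ 12.
Leveled (J1@1, J2@2, J3@1, J4@2): h1:6  h2:6  h3:6  h4:2  h5:2 ⇒ 6.
Reduction 12 − 6 = 6.

6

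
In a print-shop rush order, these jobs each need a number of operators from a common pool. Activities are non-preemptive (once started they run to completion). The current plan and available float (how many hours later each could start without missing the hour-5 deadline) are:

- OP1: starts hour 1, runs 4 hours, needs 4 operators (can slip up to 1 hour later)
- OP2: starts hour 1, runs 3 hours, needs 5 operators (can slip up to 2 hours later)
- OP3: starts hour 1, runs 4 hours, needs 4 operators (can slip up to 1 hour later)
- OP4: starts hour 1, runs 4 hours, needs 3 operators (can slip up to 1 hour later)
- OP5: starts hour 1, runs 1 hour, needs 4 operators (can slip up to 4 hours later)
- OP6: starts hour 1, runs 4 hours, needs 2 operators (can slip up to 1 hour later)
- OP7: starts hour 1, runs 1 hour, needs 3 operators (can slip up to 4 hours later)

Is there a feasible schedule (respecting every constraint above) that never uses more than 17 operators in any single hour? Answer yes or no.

no

The minimum achievable peak is 18; 17 < 18, so no feasible schedule stays within the cap.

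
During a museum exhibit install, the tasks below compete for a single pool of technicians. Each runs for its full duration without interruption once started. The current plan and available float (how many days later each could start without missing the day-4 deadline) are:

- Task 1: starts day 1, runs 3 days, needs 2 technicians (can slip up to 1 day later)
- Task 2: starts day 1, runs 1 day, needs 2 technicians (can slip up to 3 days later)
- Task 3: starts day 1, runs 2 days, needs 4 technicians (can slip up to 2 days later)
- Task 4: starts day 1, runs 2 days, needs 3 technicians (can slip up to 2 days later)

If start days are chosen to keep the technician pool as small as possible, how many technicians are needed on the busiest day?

Early-start (Task 1@1, Task 2@1, Task 3@1, Task 4@1) gives peak 11: d1:11  d2:9  d3:2  d4:0.
Shift Task 2→4, Task 4→3.
Schedule Task 1@1, Task 2@4, Task 3@1, Task 4@3: d1:6  d2:6  d3:5  d4:5 — peak 6.
Total technician-days = 22 over 4 days ⇒ peak ≥ ⌈22/4⌉ = 6, so 6 is optimal.

6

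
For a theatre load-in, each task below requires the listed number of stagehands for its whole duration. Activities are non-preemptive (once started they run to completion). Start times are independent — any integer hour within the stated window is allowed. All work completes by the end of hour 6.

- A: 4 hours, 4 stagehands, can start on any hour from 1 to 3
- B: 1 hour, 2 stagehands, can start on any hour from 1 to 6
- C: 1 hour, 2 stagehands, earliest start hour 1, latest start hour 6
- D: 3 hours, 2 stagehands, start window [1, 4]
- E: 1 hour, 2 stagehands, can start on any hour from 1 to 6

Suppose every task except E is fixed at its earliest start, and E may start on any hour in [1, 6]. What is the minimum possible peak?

E@1: h1:12  h2:6  h3:6  h4:4  h5:0  h6:0 → peak 12
E@2: h1:10  h2:8  h3:6  h4:4  h5:0  h6:0 → peak 10
E@3: h1:10  h2:6  h3:8  h4:4  h5:0  h6:0 → peak 10
E@4: h1:10  h2:6  h3:6  h4:6  h5:0  h6:0 → peak 10
E@5: h1:10  h2:6  h3:6  h4:4  h5:2  h6:0 → peak 10
E@6: h1:10  h2:6  h3:6  h4:4  h5:0  h6:2 → peak 10
Best is E@2, peak 10.

10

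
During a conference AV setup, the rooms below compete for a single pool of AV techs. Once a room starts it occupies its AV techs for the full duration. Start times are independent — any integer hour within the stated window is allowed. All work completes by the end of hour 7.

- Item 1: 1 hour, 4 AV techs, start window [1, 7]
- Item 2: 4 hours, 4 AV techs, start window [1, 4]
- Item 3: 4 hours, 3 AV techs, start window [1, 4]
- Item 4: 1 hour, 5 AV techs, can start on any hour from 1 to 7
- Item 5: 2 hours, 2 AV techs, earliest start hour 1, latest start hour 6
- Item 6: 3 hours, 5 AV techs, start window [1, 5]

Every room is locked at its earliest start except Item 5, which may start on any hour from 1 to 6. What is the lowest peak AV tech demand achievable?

21

Item 5@1: h1:23  h2:14  h3:12  h4:7  h5:0  h6:0  h7:0 → peak 23
Item 5@2: h1:21  h2:14  h3:14  h4:7  h5:0  h6:0  h7:0 → peak 21
Item 5@3: h1:21  h2:12  h3:14  h4:9  h5:0  h6:0  h7:0 → peak 21
Item 5@4: h1:21  h2:12  h3:12  h4:9  h5:2  h6:0  h7:0 → peak 21
Item 5@5: h1:21  h2:12  h3:12  h4:7  h5:2  h6:2  h7:0 → peak 21
Item 5@6: h1:21  h2:12  h3:12  h4:7  h5:0  h6:2  h7:2 → peak 21
Best is Item 5@2, peak 21.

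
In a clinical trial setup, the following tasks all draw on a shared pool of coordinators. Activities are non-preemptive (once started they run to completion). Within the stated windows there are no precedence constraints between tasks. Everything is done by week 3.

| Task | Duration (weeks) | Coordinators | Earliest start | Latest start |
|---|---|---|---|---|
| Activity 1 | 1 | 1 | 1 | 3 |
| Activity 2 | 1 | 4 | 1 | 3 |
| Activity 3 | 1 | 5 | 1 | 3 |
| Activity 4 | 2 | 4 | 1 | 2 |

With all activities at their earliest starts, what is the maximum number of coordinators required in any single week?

Early-start schedule: Activity 1@1, Activity 2@1, Activity 3@1, Activity 4@1.
Load per week: week 1: 14, week 2: 4, week 3: 0.
Peak is 14.

14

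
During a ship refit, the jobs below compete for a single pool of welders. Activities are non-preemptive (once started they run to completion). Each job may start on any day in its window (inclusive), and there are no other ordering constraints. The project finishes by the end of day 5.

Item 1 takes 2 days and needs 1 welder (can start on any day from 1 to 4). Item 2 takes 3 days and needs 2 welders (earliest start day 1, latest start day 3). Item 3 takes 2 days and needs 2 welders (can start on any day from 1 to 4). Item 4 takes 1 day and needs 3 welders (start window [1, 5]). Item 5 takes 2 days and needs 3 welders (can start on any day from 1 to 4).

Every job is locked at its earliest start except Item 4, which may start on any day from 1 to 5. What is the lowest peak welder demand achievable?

Item 4@1: d1:11  d2:8  d3:2  d4:0  d5:0 → peak 11
Item 4@2: d1:8  d2:11  d3:2  d4:0  d5:0 → peak 11
Item 4@3: d1:8  d2:8  d3:5  d4:0  d5:0 → peak 8
Item 4@4: d1:8  d2:8  d3:2  d4:3  d5:0 → peak 8
Item 4@5: d1:8  d2:8  d3:2  d4:0  d5:3 → peak 8
Best is Item 4@3, peak 8.

8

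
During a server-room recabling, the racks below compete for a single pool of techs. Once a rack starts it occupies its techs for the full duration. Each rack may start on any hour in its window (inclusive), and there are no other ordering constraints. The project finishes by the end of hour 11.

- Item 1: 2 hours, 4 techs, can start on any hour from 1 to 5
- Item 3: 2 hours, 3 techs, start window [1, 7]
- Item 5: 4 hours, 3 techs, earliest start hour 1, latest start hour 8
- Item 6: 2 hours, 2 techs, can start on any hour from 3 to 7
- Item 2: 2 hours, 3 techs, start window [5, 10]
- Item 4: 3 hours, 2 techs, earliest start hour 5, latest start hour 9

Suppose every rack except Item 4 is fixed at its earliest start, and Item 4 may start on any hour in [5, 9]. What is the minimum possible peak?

Item 4@5: h1:10  h2:10  h3:5  h4:5  h5:5  h6:5  h7:2  h8:0  h9:0  h10:0  h11:0 → peak 10
Item 4@6: h1:10  h2:10  h3:5  h4:5  h5:3  h6:5  h7:2  h8:2  h9:0  h10:0  h11:0 → peak 10
Item 4@7: h1:10  h2:10  h3:5  h4:5  h5:3  h6:3  h7:2  h8:2  h9:2  h10:0  h11:0 → peak 10
Item 4@8: h1:10  h2:10  h3:5  h4:5  h5:3  h6:3  h7:0  h8:2  h9:2  h10:2  h11:0 → peak 10
Item 4@9: h1:10  h2:10  h3:5  h4:5  h5:3  h6:3  h7:0  h8:0  h9:2  h10:2  h11:2 → peak 10
Best is Item 4@5, peak 10.

10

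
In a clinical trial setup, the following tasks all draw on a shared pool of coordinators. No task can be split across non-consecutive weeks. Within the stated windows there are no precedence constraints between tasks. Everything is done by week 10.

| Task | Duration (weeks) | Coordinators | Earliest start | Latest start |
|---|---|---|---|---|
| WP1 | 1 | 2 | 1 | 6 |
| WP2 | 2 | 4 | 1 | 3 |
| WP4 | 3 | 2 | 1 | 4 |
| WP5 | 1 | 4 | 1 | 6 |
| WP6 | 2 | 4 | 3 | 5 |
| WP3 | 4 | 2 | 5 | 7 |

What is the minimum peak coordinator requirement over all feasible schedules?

6

Early-start (WP1@1, WP2@1, WP4@1, WP5@1, WP6@3, WP3@5) gives peak 12: w1:12  w2:6  w3:6  w4:4  w5:2  w6:2  w7:2  w8:2  w9:0  w10:0.
Shift WP4→2, WP5→3, WP6→4.
Schedule WP1@1, WP2@1, WP4@2, WP5@3, WP6@4, WP3@5: w1:6  w2:6  w3:6  w4:6  w5:6  w6:2  w7:2  w8:2  w9:0  w10:0 — peak 6.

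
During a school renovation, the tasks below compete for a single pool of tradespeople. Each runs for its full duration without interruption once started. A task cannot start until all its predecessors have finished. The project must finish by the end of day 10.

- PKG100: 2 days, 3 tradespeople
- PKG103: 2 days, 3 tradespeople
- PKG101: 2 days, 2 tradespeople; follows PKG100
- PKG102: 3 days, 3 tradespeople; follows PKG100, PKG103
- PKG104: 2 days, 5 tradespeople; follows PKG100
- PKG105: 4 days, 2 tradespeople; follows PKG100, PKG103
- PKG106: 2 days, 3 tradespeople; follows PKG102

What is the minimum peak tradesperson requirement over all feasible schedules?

6

Early-start (PKG100@1, PKG103@1, PKG101@3, PKG102@3, PKG104@3, PKG105@3, PKG106@6) gives peak 12: d1:6  d2:6  d3:12  d4:12  d5:5  d6:5  d7:3  d8:0  d9:0  d10:0.
Shift PKG104→9, PKG105→5.
Schedule PKG100@1, PKG103@1, PKG101@3, PKG102@3, PKG104@9, PKG105@5, PKG106@6: d1:6  d2:6  d3:5  d4:5  d5:5  d6:5  d7:5  d8:2  d9:5  d10:5 — peak 6.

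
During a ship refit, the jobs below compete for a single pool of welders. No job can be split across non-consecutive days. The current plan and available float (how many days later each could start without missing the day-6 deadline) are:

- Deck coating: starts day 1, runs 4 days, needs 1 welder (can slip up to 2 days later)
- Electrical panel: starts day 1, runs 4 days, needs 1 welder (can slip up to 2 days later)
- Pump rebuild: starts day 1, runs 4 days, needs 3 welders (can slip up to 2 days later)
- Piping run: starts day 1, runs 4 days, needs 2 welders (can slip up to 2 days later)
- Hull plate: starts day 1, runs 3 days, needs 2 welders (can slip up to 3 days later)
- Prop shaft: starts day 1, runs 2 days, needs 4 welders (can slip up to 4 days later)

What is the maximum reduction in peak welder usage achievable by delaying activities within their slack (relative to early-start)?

4

Early-start peak: d1:13  d2:13  d3:9  d4:7  d5:0  d6:0 ⇒ 13.
Leveled (Deck coating@1, Electrical panel@1, Pump rebuild@1, Piping run@1, Hull plate@1, Prop shaft@5): d1:9  d2:9  d3:9  d4:7  d5:4  d6:4 ⇒ 9.
Reduction 13 − 9 = 4.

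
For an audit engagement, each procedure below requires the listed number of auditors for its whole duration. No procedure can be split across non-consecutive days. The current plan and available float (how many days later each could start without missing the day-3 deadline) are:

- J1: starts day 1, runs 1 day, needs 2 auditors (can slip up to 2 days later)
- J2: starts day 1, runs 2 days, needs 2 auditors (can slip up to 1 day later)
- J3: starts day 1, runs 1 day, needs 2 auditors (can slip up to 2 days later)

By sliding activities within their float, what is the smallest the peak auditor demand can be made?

4

Early-start (J1@1, J2@1, J3@1) gives peak 6: d1:6  d2:2  d3:0.
Shift J3→2.
Schedule J1@1, J2@1, J3@2: d1:4  d2:4  d3:0 — peak 4.
No arrangement of the 18 feasible schedules does better.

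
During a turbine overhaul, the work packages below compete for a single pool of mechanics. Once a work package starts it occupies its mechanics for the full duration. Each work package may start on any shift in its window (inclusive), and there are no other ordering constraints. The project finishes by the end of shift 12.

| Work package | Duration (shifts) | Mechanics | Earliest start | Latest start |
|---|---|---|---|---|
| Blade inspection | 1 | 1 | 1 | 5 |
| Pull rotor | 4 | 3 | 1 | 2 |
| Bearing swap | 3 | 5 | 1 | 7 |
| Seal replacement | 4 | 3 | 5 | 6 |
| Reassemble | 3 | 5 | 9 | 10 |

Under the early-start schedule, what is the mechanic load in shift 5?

3

At early start, shift 5 has: Seal replacement.
Demand: 3 = 3.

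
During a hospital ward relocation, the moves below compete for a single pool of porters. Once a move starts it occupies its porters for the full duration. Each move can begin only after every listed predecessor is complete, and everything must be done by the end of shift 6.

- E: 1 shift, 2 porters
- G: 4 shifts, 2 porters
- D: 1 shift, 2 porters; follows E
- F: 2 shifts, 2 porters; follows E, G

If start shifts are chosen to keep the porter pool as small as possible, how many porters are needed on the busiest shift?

4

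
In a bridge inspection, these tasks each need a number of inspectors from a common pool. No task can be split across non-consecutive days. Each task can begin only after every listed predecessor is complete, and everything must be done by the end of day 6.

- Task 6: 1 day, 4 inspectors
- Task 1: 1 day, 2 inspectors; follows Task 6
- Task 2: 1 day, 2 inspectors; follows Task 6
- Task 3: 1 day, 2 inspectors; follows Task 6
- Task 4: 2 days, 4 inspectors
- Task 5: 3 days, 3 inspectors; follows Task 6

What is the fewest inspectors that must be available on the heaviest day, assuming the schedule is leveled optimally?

5

Early-start (Task 6@1, Task 1@2, Task 2@2, Task 3@2, Task 4@1, Task 5@2) gives peak 13: d1:8  d2:13  d3:3  d4:3  d5:0  d6:0.
Shift Task 2→3, Task 3→4, Task 4→5.
Schedule Task 6@1, Task 1@2, Task 2@3, Task 3@4, Task 4@5, Task 5@2: d1:4  d2:5  d3:5  d4:5  d5:4  d6:4 — peak 5.
Total inspector-days = 27 over 6 days ⇒ peak ≥ ⌈27/6⌉ = 5, so 5 is optimal.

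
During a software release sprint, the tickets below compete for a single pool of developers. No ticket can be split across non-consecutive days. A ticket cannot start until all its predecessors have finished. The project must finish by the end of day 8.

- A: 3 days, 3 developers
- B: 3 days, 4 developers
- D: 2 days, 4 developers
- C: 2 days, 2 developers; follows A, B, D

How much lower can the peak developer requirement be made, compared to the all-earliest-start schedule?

Early-start peak: d1:11  d2:11  d3:7  d4:2  d5:2  d6:0  d7:0  d8:0 ⇒ 11.
Leveled (A@1, B@1, D@4, C@6): d1:7  d2:7  d3:7  d4:4  d5:4  d6:2  d7:2  d8:0 ⇒ 7.
Reduction 11 − 7 = 4.

4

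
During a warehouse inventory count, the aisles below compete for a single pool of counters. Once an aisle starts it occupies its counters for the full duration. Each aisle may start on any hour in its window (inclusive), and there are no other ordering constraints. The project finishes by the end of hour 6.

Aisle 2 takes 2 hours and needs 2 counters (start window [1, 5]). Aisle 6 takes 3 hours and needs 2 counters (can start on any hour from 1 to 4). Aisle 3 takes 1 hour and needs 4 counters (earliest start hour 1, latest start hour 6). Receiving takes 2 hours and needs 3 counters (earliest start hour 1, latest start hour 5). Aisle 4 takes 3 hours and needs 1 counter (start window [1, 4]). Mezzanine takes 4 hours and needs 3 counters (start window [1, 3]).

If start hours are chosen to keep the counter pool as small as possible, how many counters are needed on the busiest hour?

Early-start (Aisle 2@1, Aisle 6@1, Aisle 3@1, Receiving@1, Aisle 4@1, Mezzanine@1) gives peak 15: h1:15  h2:11  h3:6  h4:3  h5:0  h6:0.
Shift Aisle 6→2, Receiving→5, Aisle 4→2, Mezzanine→3.
Schedule Aisle 2@1, Aisle 6@2, Aisle 3@1, Receiving@5, Aisle 4@2, Mezzanine@3: h1:6  h2:5  h3:6  h4:6  h5:6  h6:6 — peak 6.
Total counter-hours = 35 over 6 hours ⇒ peak ≥ ⌈35/6⌉ = 6, so 6 is optimal.

6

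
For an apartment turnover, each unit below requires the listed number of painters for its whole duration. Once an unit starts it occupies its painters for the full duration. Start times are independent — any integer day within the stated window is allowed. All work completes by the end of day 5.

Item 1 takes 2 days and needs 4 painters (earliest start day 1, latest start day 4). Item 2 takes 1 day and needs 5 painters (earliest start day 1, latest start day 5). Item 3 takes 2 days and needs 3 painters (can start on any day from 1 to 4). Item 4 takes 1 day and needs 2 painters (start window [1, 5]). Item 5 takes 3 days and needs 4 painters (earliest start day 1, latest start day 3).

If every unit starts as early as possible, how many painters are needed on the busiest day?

Early-start schedule: Item 1@1, Item 2@1, Item 3@1, Item 4@1, Item 5@1.
Load per day: day 1: 18, day 2: 11, day 3: 4, day 4: 0, day 5: 0.
Peak is 18.

18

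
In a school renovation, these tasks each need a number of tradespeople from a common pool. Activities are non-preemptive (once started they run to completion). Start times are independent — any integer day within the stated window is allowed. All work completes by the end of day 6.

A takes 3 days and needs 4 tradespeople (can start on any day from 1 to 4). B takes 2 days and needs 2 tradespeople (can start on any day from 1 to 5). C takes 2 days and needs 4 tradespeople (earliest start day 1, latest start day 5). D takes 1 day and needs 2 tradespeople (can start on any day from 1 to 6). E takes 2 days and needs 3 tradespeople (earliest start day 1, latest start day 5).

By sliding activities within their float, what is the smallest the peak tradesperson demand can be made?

7

Early-start (A@1, B@1, C@1, D@1, E@1) gives peak 15: d1:15  d2:13  d3:4  d4:0  d5:0  d6:0.
Shift C→4, D→3, E→4.
Schedule A@1, B@1, C@4, D@3, E@4: d1:6  d2:6  d3:6  d4:7  d5:7  d6:0 — peak 7.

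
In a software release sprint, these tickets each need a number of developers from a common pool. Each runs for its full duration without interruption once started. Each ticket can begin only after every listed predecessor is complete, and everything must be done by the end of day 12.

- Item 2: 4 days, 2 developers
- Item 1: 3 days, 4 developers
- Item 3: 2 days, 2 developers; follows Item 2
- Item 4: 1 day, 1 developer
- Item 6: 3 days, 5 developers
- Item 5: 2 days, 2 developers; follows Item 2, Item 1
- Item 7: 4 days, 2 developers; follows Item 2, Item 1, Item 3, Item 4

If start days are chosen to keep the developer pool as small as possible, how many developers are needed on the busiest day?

7

Early-start (Item 2@1, Item 1@1, Item 3@5, Item 4@1, Item 6@1, Item 5@5, Item 7@7) gives peak 12: d1:12  d2:11  d3:11  d4:2  d5:4  d6:4  d7:2  d8:2  d9:2  d10:2  d11:0  d12:0.
Shift Item 6→4, Item 5→7.
Schedule Item 2@1, Item 1@1, Item 3@5, Item 4@1, Item 6@4, Item 5@7, Item 7@7: d1:7  d2:6  d3:6  d4:7  d5:7  d6:7  d7:4  d8:4  d9:2  d10:2  d11:0  d12:0 — peak 7.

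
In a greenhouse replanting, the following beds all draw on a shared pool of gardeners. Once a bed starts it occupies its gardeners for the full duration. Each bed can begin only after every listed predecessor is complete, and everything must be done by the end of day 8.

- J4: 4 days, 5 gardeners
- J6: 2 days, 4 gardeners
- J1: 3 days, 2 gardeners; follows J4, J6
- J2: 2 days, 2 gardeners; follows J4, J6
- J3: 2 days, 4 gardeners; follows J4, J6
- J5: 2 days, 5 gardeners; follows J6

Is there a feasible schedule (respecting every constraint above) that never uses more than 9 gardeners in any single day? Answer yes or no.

Schedule J4@1, J6@1, J1@5, J2@5, J3@5, J5@7: d1:9  d2:9  d3:5  d4:5  d5:8  d6:8  d7:7  d8:5 — peak 9 ≤ 9.

yes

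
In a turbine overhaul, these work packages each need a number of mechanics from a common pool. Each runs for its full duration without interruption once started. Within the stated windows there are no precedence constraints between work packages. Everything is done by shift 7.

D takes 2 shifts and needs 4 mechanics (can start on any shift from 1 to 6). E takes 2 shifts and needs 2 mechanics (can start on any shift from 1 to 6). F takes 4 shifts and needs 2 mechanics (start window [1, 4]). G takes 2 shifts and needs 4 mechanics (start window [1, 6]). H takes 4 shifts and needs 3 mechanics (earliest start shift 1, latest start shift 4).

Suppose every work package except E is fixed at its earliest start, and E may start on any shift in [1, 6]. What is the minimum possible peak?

E@1: s1:15  s2:15  s3:5  s4:5  s5:0  s6:0  s7:0 → peak 15
E@2: s1:13  s2:15  s3:7  s4:5  s5:0  s6:0  s7:0 → peak 15
E@3: s1:13  s2:13  s3:7  s4:7  s5:0  s6:0  s7:0 → peak 13
E@4: s1:13  s2:13  s3:5  s4:7  s5:2  s6:0  s7:0 → peak 13
E@5: s1:13  s2:13  s3:5  s4:5  s5:2  s6:2  s7:0 → peak 13
E@6: s1:13  s2:13  s3:5  s4:5  s5:0  s6:2  s7:2 → peak 13
Best is E@3, peak 13.

13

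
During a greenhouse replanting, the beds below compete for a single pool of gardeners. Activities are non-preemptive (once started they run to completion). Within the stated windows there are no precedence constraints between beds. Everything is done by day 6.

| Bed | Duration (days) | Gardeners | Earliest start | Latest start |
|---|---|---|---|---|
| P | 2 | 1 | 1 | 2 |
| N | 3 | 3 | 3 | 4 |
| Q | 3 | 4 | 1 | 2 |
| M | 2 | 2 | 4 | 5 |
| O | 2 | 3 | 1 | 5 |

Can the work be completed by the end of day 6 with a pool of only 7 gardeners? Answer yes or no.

yes

Schedule P@1, N@4, Q@1, M@5, O@3: d1:5  d2:5  d3:7  d4:6  d5:5  d6:5 — peak 7 ≤ 7.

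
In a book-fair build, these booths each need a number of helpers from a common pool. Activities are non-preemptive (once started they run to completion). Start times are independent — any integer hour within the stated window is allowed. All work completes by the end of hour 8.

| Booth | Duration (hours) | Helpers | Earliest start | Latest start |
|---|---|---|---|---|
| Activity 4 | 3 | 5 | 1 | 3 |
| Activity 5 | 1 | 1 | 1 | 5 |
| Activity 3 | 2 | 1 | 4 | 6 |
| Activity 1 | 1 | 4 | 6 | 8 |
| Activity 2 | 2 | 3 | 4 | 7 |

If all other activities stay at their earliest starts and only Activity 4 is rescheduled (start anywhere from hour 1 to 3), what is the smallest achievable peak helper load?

Activity 4@1: h1:6  h2:5  h3:5  h4:4  h5:4  h6:4  h7:0  h8:0 → peak 6
Activity 4@2: h1:1  h2:5  h3:5  h4:9  h5:4  h6:4  h7:0  h8:0 → peak 9
Activity 4@3: h1:1  h2:0  h3:5  h4:9  h5:9  h6:4  h7:0  h8:0 → peak 9
Best is Activity 4@1, peak 6.

6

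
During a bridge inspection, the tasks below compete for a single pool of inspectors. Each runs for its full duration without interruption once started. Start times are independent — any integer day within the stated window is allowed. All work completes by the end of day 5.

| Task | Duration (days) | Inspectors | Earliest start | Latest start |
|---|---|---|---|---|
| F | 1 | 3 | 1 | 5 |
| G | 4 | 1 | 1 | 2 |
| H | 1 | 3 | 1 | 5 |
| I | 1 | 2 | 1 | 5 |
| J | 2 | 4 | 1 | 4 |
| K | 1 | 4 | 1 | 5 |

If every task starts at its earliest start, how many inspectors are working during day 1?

17

At early start, day 1 has: F, G, H, I, J, K.
Demand: 3 + 1 + 3 + 2 + 4 + 4 = 17.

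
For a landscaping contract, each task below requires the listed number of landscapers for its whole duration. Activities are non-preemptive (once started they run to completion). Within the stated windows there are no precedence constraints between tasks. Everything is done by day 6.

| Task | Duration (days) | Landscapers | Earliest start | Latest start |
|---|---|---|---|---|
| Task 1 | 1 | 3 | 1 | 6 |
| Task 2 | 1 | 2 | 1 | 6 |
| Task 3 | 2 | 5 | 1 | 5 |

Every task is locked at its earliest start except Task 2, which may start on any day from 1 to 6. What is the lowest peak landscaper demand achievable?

8

Task 2@1: d1:10  d2:5  d3:0  d4:0  d5:0  d6:0 → peak 10
Task 2@2: d1:8  d2:7  d3:0  d4:0  d5:0  d6:0 → peak 8
Task 2@3: d1:8  d2:5  d3:2  d4:0  d5:0  d6:0 → peak 8
Task 2@4: d1:8  d2:5  d3:0  d4:2  d5:0  d6:0 → peak 8
Task 2@5: d1:8  d2:5  d3:0  d4:0  d5:2  d6:0 → peak 8
Task 2@6: d1:8  d2:5  d3:0  d4:0  d5:0  d6:2 → peak 8
Best is Task 2@2, peak 8.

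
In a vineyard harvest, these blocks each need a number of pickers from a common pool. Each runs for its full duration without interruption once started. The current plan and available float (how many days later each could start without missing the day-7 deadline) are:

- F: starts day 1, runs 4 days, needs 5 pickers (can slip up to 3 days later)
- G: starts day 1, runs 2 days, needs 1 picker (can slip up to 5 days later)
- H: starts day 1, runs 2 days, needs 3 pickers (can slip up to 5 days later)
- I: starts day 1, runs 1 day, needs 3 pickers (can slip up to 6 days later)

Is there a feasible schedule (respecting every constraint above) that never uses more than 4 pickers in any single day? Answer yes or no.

Total picker-days = 31; over 7 days the average is 31/7 > 4, so some day must exceed 4.

no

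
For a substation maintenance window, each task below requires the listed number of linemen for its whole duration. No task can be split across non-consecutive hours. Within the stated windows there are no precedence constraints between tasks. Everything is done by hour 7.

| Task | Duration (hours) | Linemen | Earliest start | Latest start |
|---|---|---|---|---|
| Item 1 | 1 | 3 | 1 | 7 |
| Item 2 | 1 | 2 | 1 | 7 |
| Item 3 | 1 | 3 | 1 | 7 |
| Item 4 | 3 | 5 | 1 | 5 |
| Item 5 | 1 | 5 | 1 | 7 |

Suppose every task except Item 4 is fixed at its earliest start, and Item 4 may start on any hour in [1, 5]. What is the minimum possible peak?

Item 4@1: h1:18  h2:5  h3:5  h4:0  h5:0  h6:0  h7:0 → peak 18
Item 4@2: h1:13  h2:5  h3:5  h4:5  h5:0  h6:0  h7:0 → peak 13
Item 4@3: h1:13  h2:0  h3:5  h4:5  h5:5  h6:0  h7:0 → peak 13
Item 4@4: h1:13  h2:0  h3:0  h4:5  h5:5  h6:5  h7:0 → peak 13
Item 4@5: h1:13  h2:0  h3:0  h4:0  h5:5  h6:5  h7:5 → peak 13
Best is Item 4@2, peak 13.

13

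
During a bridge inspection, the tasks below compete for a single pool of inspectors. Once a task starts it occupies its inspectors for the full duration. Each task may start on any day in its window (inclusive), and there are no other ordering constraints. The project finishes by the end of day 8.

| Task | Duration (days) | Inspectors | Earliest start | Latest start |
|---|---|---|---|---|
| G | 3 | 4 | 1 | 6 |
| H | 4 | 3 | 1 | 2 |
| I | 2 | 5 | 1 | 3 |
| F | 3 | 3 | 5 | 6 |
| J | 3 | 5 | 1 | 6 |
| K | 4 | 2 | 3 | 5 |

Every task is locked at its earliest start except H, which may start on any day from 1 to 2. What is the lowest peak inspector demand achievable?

17

H@1: d1:17  d2:17  d3:14  d4:5  d5:5  d6:5  d7:3  d8:0 → peak 17
H@2: d1:14  d2:17  d3:14  d4:5  d5:8  d6:5  d7:3  d8:0 → peak 17
Best is H@1, peak 17.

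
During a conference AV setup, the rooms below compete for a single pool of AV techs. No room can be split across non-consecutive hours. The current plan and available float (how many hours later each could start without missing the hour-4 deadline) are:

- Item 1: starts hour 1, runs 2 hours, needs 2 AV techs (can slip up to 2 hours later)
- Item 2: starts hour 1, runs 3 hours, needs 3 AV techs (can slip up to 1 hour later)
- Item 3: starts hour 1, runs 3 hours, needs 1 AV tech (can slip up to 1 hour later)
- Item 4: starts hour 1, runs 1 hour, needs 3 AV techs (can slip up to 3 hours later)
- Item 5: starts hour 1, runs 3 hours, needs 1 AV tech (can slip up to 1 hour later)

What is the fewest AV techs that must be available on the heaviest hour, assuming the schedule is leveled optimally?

7

Early-start (Item 1@1, Item 2@1, Item 3@1, Item 4@1, Item 5@1) gives peak 10: h1:10  h2:7  h3:5  h4:0.
Shift Item 4→4.
Schedule Item 1@1, Item 2@1, Item 3@1, Item 4@4, Item 5@1: h1:7  h2:7  h3:5  h4:3 — peak 7.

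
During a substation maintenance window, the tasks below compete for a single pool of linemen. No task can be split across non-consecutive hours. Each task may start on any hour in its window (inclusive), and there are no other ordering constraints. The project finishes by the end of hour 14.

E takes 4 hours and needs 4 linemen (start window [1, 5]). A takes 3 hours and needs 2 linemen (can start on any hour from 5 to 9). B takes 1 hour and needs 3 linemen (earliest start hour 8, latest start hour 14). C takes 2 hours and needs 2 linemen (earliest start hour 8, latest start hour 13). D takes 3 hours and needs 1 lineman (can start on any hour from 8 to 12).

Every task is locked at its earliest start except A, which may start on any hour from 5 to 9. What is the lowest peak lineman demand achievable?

6

A@5: h1:4  h2:4  h3:4  h4:4  h5:2  h6:2  h7:2  h8:6  h9:3  h10:1  h11:0  h12:0  h13:0  h14:0 → peak 6
A@6: h1:4  h2:4  h3:4  h4:4  h5:0  h6:2  h7:2  h8:8  h9:3  h10:1  h11:0  h12:0  h13:0  h14:0 → peak 8
A@7: h1:4  h2:4  h3:4  h4:4  h5:0  h6:0  h7:2  h8:8  h9:5  h10:1  h11:0  h12:0  h13:0  h14:0 → peak 8
A@8: h1:4  h2:4  h3:4  h4:4  h5:0  h6:0  h7:0  h8:8  h9:5  h10:3  h11:0  h12:0  h13:0  h14:0 → peak 8
A@9: h1:4  h2:4  h3:4  h4:4  h5:0  h6:0  h7:0  h8:6  h9:5  h10:3  h11:2  h12:0  h13:0  h14:0 → peak 6
Best is A@5, peak 6.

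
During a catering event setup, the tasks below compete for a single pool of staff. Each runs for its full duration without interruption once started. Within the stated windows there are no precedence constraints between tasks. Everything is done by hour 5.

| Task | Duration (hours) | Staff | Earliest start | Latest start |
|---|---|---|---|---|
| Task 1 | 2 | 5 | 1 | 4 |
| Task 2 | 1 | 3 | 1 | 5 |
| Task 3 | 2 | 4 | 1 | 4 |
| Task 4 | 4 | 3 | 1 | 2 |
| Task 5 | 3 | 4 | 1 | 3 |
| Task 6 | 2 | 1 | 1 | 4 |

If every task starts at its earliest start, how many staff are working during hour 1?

20

At early start, hour 1 has: Task 1, Task 2, Task 3, Task 4, Task 5, Task 6.
Demand: 5 + 3 + 4 + 3 + 4 + 1 = 20.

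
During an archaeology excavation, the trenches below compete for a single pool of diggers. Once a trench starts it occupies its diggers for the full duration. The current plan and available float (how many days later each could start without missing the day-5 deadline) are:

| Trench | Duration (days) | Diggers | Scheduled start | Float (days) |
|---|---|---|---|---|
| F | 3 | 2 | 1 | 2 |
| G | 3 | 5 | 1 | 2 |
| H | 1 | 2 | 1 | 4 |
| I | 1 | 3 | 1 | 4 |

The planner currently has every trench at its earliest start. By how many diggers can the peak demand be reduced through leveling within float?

5

Early-start peak: d1:12  d2:7  d3:7  d4:0  d5:0 ⇒ 12.
Leveled (F@1, G@1, H@4, I@4): d1:7  d2:7  d3:7  d4:5  d5:0 ⇒ 7.
Reduction 12 − 7 = 5.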